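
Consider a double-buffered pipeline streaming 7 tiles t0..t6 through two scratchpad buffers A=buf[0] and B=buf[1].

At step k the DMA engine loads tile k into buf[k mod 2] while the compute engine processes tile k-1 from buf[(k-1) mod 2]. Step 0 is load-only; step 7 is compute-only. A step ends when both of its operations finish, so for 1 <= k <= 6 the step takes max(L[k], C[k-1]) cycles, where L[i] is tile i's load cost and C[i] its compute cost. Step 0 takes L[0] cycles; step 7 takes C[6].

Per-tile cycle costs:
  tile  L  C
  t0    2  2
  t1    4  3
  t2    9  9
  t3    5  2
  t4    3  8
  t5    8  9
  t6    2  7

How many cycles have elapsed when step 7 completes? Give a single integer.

end_cycle[7] = 51

  0. 2=2c; end=2; A:t0 B:-
  1. max(4,2)=4c; end=6; A:t0 B:t1
  2. max(9,3)=9c; end=15; A:t2 B:t1
  3. max(5,9)=9c; end=24; A:t2 B:t3
  4. max(3,2)=3c; end=27; A:t4 B:t3
  5. max(8,8)=8c; end=35; A:t4 B:t5
  6. max(2,9)=9c; end=44; A:t6 B:t5
  7. 7=7c; end=51; A:t6 B:t5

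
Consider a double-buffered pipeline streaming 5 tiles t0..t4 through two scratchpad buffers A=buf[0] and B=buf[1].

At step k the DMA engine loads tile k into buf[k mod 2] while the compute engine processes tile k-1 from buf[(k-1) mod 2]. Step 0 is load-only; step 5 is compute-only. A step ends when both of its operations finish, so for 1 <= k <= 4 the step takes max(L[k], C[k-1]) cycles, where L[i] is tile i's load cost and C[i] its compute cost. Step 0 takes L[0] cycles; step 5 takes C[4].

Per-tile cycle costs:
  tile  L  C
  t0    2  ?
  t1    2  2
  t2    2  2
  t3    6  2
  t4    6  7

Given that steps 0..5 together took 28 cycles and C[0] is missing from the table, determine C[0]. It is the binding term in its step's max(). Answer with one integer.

step 0 → dur = L[0]=2 = 2
step 1 → dur = max(L[1]=2, C[0]=?) = C[0]  (unknown; binding)
step 2 → dur = max(L[2]=2, C[1]=2) = 2
step 3 → dur = max(L[3]=6, C[2]=2) = 6
step 4 → dur = max(L[4]=6, C[3]=2) = 6
step 5 → dur = C[4]=7 = 7
sum of known step durations = 23
dur[1] = total - known = 28 - 23 = 5
C[0] is the binding max in step 1, so C[0] = dur[1] = 5

C[0] = 5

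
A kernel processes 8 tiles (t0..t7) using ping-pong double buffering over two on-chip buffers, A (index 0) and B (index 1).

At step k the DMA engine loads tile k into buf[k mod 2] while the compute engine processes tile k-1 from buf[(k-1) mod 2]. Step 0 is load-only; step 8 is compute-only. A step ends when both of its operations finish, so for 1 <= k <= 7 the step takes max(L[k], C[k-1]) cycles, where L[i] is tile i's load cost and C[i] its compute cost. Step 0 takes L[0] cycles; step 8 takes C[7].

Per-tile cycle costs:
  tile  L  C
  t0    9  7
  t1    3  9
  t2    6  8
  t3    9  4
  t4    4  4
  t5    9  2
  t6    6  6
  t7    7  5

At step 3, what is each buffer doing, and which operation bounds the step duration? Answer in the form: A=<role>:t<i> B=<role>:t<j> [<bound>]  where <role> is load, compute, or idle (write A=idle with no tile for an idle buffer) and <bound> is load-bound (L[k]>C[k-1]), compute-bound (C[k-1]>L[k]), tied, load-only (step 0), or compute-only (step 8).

  0. 9=9c; end=9; A:t0 B:-
  1. max(3,7)=7c; end=16; A:t0 B:t1
  2. max(6,9)=9c; end=25; A:t2 B:t1
  3. max(9,8)=9c; end=34; A:t2 B:t3
  4. max(4,4)=4c; end=38; A:t4 B:t3
  5. max(9,4)=9c; end=47; A:t4 B:t5
  6. max(6,2)=6c; end=53; A:t6 B:t5
  7. max(7,6)=7c; end=60; A:t6 B:t7
  8. 5=5c; end=65; A:t6 B:t7

step 3: A=compute:t2 B=load:t3 [load-bound]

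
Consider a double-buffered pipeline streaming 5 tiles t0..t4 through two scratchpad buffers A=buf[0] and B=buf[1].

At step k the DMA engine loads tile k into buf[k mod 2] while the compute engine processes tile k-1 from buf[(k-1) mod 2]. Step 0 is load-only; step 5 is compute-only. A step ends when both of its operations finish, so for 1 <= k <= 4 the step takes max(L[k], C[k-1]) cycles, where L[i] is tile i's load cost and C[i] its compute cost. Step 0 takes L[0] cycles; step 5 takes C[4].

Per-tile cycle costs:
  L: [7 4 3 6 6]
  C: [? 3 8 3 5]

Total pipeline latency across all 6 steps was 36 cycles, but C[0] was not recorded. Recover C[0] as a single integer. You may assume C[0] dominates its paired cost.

C[0] = 7

step 0 = dur = L[0]=7 = 7
step 1 = dur = max(L[1]=4, C[0]=?) = C[0]  (unknown; binding)
step 2 = dur = max(L[2]=3, C[1]=3) = 3
step 3 = dur = max(L[3]=6, C[2]=8) = 8
step 4 = dur = max(L[4]=6, C[3]=3) = 6
step 5 = dur = C[4]=5 = 5
sum of known step durations = 29
dur[1] = total - known = 36 - 29 = 7
C[0] is the binding max in step 1, so C[0] = dur[1] = 7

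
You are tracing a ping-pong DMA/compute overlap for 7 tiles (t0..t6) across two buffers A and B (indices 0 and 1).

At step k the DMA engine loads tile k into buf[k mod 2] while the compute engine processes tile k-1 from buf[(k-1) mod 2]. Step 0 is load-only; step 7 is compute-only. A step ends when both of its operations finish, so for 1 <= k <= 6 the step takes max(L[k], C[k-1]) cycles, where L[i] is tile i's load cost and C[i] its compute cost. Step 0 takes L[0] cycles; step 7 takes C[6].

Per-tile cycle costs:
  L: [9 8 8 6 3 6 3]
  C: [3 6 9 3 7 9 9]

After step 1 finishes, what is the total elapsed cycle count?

end_cycle[1] = 17

  0. 9=9c; end=9; A:t0 B:-
  1. max(8,3)=8c; end=17; A:t0 B:t1
  2. max(8,6)=8c; end=25; A:t2 B:t1
  3. max(6,9)=9c; end=34; A:t2 B:t3
  4. max(3,3)=3c; end=37; A:t4 B:t3
  5. max(6,7)=7c; end=44; A:t4 B:t5
  6. max(3,9)=9c; end=53; A:t6 B:t5
  7. 9=9c; end=62; A:t6 B:t5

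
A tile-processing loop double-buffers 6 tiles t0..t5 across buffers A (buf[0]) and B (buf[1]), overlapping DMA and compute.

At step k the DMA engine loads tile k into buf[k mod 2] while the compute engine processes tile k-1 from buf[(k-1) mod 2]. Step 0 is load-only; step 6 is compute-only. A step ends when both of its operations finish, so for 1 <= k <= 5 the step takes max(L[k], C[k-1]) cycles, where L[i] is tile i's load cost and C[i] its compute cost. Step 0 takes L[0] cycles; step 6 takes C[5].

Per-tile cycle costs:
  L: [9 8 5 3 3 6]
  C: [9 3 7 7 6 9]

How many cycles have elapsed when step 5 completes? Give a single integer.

end_cycle[5] = 43

k=0 load=t0/9c comp=- wait=9 total=9
k=1 load=t1/8c comp=t0/9c wait=9 total=18
k=2 load=t2/5c comp=t1/3c wait=5 total=23
k=3 load=t3/3c comp=t2/7c wait=7 total=30
k=4 load=t4/3c comp=t3/7c wait=7 total=37
k=5 load=t5/6c comp=t4/6c wait=6 total=43
k=6 load=- comp=t5/9c wait=9 total=52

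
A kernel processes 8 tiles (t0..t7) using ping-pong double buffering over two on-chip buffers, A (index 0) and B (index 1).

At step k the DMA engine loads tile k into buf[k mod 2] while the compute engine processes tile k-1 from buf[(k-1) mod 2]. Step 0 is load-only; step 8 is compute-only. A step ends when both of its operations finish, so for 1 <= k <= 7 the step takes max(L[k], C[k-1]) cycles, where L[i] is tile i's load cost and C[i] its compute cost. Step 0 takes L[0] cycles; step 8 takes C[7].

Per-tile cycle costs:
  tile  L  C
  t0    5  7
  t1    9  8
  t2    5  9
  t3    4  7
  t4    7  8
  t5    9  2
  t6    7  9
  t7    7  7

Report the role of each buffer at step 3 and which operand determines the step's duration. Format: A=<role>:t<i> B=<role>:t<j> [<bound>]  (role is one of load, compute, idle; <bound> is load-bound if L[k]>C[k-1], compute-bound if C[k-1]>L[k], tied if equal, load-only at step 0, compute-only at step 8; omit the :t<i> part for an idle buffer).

step 3: A=compute:t2 B=load:t3 [compute-bound]

[0] DMA t0→A (5c) ∥ CU idle ⇒ 5c, clock 5
[1] DMA t1→B (9c) ∥ CU A:t0 (7c) ⇒ 9c, clock 14
[2] DMA t2→A (5c) ∥ CU B:t1 (8c) ⇒ 8c, clock 22
[3] DMA t3→B (4c) ∥ CU A:t2 (9c) ⇒ 9c, clock 31
[4] DMA t4→A (7c) ∥ CU B:t3 (7c) ⇒ 7c, clock 38
[5] DMA t5→B (9c) ∥ CU A:t4 (8c) ⇒ 9c, clock 47
[6] DMA t6→A (7c) ∥ CU B:t5 (2c) ⇒ 7c, clock 54
[7] DMA t7→B (7c) ∥ CU A:t6 (9c) ⇒ 9c, clock 63
[8] DMA idle ∥ CU B:t7 (7c) ⇒ 7c, clock 70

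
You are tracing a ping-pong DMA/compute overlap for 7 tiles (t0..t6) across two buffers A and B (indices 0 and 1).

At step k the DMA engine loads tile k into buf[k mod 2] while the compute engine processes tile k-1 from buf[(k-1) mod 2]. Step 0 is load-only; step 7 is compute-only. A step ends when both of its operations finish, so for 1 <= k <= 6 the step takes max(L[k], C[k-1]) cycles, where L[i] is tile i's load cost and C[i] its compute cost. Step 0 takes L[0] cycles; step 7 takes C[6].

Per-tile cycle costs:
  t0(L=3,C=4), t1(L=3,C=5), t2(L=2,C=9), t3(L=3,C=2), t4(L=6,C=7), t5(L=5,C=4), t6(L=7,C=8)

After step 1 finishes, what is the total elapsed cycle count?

end_cycle[1] = 7

  0. 3=3c; end=3; A:t0 B:-
  1. max(3,4)=4c; end=7; A:t0 B:t1
  2. max(2,5)=5c; end=12; A:t2 B:t1
  3. max(3,9)=9c; end=21; A:t2 B:t3
  4. max(6,2)=6c; end=27; A:t4 B:t3
  5. max(5,7)=7c; end=34; A:t4 B:t5
  6. max(7,4)=7c; end=41; A:t6 B:t5
  7. 8=8c; end=49; A:t6 B:t5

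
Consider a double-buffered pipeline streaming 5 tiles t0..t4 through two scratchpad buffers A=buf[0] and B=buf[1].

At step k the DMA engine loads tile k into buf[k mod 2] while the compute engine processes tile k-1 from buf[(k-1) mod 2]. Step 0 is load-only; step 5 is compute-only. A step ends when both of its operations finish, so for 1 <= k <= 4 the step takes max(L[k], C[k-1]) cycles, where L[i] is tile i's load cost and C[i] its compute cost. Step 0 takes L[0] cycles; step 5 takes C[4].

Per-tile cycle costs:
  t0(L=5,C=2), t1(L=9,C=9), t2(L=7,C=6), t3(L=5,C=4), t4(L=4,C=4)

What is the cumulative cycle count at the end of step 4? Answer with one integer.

end_cycle[4] = 33

[0] DMA t0→A (5c) ∥ CU idle ⇒ 5c, clock 5
[1] DMA t1→B (9c) ∥ CU A:t0 (2c) ⇒ 9c, clock 14
[2] DMA t2→A (7c) ∥ CU B:t1 (9c) ⇒ 9c, clock 23
[3] DMA t3→B (5c) ∥ CU A:t2 (6c) ⇒ 6c, clock 29
[4] DMA t4→A (4c) ∥ CU B:t3 (4c) ⇒ 4c, clock 33
[5] DMA idle ∥ CU A:t4 (4c) ⇒ 4c, clock 37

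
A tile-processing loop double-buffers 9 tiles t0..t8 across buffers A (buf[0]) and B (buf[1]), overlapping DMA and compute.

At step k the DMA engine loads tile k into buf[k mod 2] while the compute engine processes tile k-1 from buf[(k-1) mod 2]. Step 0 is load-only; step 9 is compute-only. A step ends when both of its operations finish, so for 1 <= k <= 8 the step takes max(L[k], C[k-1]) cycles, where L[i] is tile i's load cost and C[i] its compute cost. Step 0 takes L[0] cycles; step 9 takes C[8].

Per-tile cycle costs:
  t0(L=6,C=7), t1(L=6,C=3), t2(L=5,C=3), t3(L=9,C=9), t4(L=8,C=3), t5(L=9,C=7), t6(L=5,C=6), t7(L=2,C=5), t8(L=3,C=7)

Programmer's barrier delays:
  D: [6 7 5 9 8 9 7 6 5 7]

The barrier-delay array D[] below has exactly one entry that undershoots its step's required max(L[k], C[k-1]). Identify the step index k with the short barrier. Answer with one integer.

hazard at step 4

k=0 barrier L[0]=6→6c, D[0]=6 ok
k=1 barrier max(L[1]=6,C[0]=7)→7c, D[1]=7 ok
k=2 barrier max(L[2]=5,C[1]=3)→5c, D[2]=5 ok
k=3 barrier max(L[3]=9,C[2]=3)→9c, D[3]=9 ok
k=4 barrier max(L[4]=8,C[3]=9)→9c, D[4]=8 SHORT
k=5 barrier max(L[5]=9,C[4]=3)→9c, D[5]=9 ok
k=6 barrier max(L[6]=5,C[5]=7)→7c, D[6]=7 ok
k=7 barrier max(L[7]=2,C[6]=6)→6c, D[7]=6 ok
k=8 barrier max(L[8]=3,C[7]=5)→5c, D[8]=5 ok
k=9 barrier C[8]=7→7c, D[9]=7 ok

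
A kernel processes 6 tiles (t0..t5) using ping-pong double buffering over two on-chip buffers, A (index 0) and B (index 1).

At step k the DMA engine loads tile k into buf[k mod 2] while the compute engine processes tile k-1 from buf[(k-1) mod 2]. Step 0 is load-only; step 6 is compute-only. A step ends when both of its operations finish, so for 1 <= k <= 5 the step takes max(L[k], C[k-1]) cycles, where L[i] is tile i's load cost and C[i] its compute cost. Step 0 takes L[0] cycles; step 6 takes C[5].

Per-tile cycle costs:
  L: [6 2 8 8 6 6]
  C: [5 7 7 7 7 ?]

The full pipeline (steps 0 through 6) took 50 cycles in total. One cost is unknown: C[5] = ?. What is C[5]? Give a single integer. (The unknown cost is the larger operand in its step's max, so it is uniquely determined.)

C[5] = 9

step 0 → dur = L[0]=6 = 6
step 1 → dur = max(L[1]=2, C[0]=5) = 5
step 2 → dur = max(L[2]=8, C[1]=7) = 8
step 3 → dur = max(L[3]=8, C[2]=7) = 8
step 4 → dur = max(L[4]=6, C[3]=7) = 7
step 5 → dur = max(L[5]=6, C[4]=7) = 7
step 6 → dur = C[5]=? = C[5]  (unknown; binding)
sum of known step durations = 41
dur[6] = total - known = 50 - 41 = 9
C[5] is the binding max in step 6, so C[5] = dur[6] = 9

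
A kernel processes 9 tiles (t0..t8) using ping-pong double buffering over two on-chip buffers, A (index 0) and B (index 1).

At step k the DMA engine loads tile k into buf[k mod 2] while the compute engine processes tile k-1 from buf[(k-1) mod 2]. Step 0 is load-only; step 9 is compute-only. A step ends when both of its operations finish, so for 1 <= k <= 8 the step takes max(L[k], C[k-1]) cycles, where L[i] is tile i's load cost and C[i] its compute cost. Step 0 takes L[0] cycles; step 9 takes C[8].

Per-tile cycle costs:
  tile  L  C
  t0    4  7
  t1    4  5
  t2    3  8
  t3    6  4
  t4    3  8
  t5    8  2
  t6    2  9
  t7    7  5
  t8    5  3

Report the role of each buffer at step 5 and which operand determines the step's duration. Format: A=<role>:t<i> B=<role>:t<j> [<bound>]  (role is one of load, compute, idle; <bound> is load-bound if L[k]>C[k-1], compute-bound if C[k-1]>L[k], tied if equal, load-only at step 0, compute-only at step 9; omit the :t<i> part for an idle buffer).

  0. 4=4c; end=4; A:t0 B:-
  1. max(4,7)=7c; end=11; A:t0 B:t1
  2. max(3,5)=5c; end=16; A:t2 B:t1
  3. max(6,8)=8c; end=24; A:t2 B:t3
  4. max(3,4)=4c; end=28; A:t4 B:t3
  5. max(8,8)=8c; end=36; A:t4 B:t5
  6. max(2,2)=2c; end=38; A:t6 B:t5
  7. max(7,9)=9c; end=47; A:t6 B:t7
  8. max(5,5)=5c; end=52; A:t8 B:t7
  9. 3=3c; end=55; A:t8 B:t7

step 5: A=compute:t4 B=load:t5 [tied]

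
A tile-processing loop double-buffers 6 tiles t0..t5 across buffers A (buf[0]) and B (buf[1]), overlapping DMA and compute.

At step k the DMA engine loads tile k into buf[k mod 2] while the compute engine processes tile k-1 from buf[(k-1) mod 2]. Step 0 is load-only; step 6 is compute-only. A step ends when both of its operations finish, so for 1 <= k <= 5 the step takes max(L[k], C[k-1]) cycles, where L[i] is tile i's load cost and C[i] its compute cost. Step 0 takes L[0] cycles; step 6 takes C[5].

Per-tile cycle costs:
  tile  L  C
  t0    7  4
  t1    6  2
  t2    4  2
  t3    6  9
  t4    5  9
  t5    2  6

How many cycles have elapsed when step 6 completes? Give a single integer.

[0] DMA t0→A (7c) ∥ CU idle ⇒ 7c, clock 7
[1] DMA t1→B (6c) ∥ CU A:t0 (4c) ⇒ 6c, clock 13
[2] DMA t2→A (4c) ∥ CU B:t1 (2c) ⇒ 4c, clock 17
[3] DMA t3→B (6c) ∥ CU A:t2 (2c) ⇒ 6c, clock 23
[4] DMA t4→A (5c) ∥ CU B:t3 (9c) ⇒ 9c, clock 32
[5] DMA t5→B (2c) ∥ CU A:t4 (9c) ⇒ 9c, clock 41
[6] DMA idle ∥ CU B:t5 (6c) ⇒ 6c, clock 47

end_cycle[6] = 47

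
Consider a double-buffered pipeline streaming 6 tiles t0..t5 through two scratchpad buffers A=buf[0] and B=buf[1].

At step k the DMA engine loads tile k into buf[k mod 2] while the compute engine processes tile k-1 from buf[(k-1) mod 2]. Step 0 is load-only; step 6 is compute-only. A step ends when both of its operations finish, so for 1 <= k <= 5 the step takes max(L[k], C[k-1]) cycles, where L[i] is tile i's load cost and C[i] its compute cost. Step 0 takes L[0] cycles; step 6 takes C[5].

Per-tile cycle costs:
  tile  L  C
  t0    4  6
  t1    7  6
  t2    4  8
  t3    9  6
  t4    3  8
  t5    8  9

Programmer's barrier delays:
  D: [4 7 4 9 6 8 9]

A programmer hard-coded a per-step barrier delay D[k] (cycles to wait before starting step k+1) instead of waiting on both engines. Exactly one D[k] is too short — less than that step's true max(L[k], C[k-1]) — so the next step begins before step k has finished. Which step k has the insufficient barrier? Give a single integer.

[0] required=L[0]=4=4 vs D=4 ok
[1] required=max(L[1]=7,C[0]=6)=7 vs D=7 ok
[2] required=max(L[2]=4,C[1]=6)=6 vs D=4 SHORT
[3] required=max(L[3]=9,C[2]=8)=9 vs D=9 ok
[4] required=max(L[4]=3,C[3]=6)=6 vs D=6 ok
[5] required=max(L[5]=8,C[4]=8)=8 vs D=8 ok
[6] required=C[5]=9=9 vs D=9 ok

hazard at step 2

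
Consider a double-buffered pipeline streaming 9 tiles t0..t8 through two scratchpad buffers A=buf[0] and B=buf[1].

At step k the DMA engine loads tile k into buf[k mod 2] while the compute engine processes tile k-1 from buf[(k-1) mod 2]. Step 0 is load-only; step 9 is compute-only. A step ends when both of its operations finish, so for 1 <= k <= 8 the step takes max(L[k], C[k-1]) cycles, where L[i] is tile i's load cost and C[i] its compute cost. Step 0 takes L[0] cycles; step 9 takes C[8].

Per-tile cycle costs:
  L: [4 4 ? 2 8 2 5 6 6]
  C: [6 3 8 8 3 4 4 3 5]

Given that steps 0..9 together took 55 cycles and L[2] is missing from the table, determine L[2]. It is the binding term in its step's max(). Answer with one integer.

L[2] = 4

step 0 → dur = L[0]=4 = 4
step 1 → dur = max(L[1]=4, C[0]=6) = 6
step 2 → dur = max(L[2]=?, C[1]=3) = L[2]  (unknown; binding)
step 3 → dur = max(L[3]=2, C[2]=8) = 8
step 4 → dur = max(L[4]=8, C[3]=8) = 8
step 5 → dur = max(L[5]=2, C[4]=3) = 3
step 6 → dur = max(L[6]=5, C[5]=4) = 5
step 7 → dur = max(L[7]=6, C[6]=4) = 6
step 8 → dur = max(L[8]=6, C[7]=3) = 6
step 9 → dur = C[8]=5 = 5
sum of known step durations = 51
dur[2] = total - known = 55 - 51 = 4
L[2] is the binding max in step 2, so L[2] = dur[2] = 4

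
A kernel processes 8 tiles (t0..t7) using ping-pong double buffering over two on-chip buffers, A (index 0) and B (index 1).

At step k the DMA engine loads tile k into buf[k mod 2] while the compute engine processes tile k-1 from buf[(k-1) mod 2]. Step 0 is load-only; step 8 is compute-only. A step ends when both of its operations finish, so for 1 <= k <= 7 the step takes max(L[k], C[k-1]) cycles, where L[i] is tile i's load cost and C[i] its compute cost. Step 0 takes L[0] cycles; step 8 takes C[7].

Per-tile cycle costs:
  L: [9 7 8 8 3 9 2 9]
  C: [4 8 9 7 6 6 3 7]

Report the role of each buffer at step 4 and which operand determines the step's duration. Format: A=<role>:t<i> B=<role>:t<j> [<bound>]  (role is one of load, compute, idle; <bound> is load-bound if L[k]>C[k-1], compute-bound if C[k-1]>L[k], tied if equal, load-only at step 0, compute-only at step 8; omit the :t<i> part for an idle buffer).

step 4: A=load:t4 B=compute:t3 [compute-bound]

step 0: L[0]=9 → dur=9, Σ=9 | A=load:t0 B=idle [load-only]
step 1: L[1]=7 C[0]=4 → dur=7, Σ=16 | A=compute:t0 B=load:t1 [load-bound]
step 2: L[2]=8 C[1]=8 → dur=8, Σ=24 | A=load:t2 B=compute:t1 [tied]
step 3: L[3]=8 C[2]=9 → dur=9, Σ=33 | A=compute:t2 B=load:t3 [compute-bound]
step 4: L[4]=3 C[3]=7 → dur=7, Σ=40 | A=load:t4 B=compute:t3 [compute-bound]
step 5: L[5]=9 C[4]=6 → dur=9, Σ=49 | A=compute:t4 B=load:t5 [load-bound]
step 6: L[6]=2 C[5]=6 → dur=6, Σ=55 | A=load:t6 B=compute:t5 [compute-bound]
step 7: L[7]=9 C[6]=3 → dur=9, Σ=64 | A=compute:t6 B=load:t7 [load-bound]
step 8: C[7]=7 → dur=7, Σ=71 | A=idle B=compute:t7 [compute-only]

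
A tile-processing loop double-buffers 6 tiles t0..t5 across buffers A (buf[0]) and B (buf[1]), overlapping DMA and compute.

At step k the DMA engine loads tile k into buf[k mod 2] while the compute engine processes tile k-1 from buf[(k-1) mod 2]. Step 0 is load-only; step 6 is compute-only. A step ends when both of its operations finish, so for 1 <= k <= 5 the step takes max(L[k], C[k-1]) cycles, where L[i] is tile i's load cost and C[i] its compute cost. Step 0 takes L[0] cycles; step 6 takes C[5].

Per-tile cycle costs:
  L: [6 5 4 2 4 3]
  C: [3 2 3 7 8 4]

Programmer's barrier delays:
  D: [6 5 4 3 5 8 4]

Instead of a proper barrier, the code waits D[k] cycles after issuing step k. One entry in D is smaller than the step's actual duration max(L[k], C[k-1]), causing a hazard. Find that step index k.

hazard at step 4

[0] required=L[0]=6=6 vs D=6 ok
[1] required=max(L[1]=5,C[0]=3)=5 vs D=5 ok
[2] required=max(L[2]=4,C[1]=2)=4 vs D=4 ok
[3] required=max(L[3]=2,C[2]=3)=3 vs D=3 ok
[4] required=max(L[4]=4,C[3]=7)=7 vs D=5 SHORT
[5] required=max(L[5]=3,C[4]=8)=8 vs D=8 ok
[6] required=C[5]=4=4 vs D=4 ok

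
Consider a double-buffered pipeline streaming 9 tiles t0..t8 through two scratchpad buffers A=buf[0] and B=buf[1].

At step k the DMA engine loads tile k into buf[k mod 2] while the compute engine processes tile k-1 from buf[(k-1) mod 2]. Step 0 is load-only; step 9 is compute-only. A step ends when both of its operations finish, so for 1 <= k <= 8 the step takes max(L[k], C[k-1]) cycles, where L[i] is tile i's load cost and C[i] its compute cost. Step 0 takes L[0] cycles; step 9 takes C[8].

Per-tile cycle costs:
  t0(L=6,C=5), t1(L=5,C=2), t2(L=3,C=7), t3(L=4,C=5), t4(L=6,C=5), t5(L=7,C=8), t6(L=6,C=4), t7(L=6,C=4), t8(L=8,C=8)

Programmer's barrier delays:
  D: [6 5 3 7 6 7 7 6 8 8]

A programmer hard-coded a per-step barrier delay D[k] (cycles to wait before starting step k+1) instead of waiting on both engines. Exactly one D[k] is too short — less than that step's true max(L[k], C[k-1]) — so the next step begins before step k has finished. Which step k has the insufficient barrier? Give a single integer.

hazard at step 6

k=0 barrier L[0]=6→6c, D[0]=6 ok
k=1 barrier max(L[1]=5,C[0]=5)→5c, D[1]=5 ok
k=2 barrier max(L[2]=3,C[1]=2)→3c, D[2]=3 ok
k=3 barrier max(L[3]=4,C[2]=7)→7c, D[3]=7 ok
k=4 barrier max(L[4]=6,C[3]=5)→6c, D[4]=6 ok
k=5 barrier max(L[5]=7,C[4]=5)→7c, D[5]=7 ok
k=6 barrier max(L[6]=6,C[5]=8)→8c, D[6]=7 SHORT
k=7 barrier max(L[7]=6,C[6]=4)→6c, D[7]=6 ok
k=8 barrier max(L[8]=8,C[7]=4)→8c, D[8]=8 ok
k=9 barrier C[8]=8→8c, D[9]=8 ok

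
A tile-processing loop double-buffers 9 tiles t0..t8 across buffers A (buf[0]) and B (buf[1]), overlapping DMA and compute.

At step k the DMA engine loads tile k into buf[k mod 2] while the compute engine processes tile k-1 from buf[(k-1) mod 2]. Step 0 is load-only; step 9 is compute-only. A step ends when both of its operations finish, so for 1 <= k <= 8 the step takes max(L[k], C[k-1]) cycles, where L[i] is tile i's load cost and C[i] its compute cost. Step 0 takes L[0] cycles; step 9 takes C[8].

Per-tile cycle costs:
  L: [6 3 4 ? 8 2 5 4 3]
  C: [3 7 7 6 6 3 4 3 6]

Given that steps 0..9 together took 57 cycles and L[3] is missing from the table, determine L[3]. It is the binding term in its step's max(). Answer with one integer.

L[3] = 9

step 0 → dur = L[0]=6 = 6
step 1 → dur = max(L[1]=3, C[0]=3) = 3
step 2 → dur = max(L[2]=4, C[1]=7) = 7
step 3 → dur = max(L[3]=?, C[2]=7) = L[3]  (unknown; binding)
step 4 → dur = max(L[4]=8, C[3]=6) = 8
step 5 → dur = max(L[5]=2, C[4]=6) = 6
step 6 → dur = max(L[6]=5, C[5]=3) = 5
step 7 → dur = max(L[7]=4, C[6]=4) = 4
step 8 → dur = max(L[8]=3, C[7]=3) = 3
step 9 → dur = C[8]=6 = 6
sum of known step durations = 48
dur[3] = total - known = 57 - 48 = 9
L[3] is the binding max in step 3, so L[3] = dur[3] = 9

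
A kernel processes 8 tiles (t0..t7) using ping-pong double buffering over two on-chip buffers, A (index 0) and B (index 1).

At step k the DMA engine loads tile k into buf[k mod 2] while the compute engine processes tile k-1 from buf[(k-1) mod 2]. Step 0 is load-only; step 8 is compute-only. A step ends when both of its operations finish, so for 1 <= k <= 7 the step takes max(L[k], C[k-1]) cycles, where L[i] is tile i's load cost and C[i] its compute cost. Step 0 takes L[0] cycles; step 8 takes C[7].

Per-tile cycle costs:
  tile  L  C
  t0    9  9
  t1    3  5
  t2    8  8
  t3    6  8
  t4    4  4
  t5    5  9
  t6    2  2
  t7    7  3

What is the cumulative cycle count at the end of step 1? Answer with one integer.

end_cycle[1] = 18

step 0: L[0]=9 → dur=9, Σ=9 | A=load:t0 B=idle [load-only]
step 1: L[1]=3 C[0]=9 → dur=9, Σ=18 | A=compute:t0 B=load:t1 [compute-bound]
step 2: L[2]=8 C[1]=5 → dur=8, Σ=26 | A=load:t2 B=compute:t1 [load-bound]
step 3: L[3]=6 C[2]=8 → dur=8, Σ=34 | A=compute:t2 B=load:t3 [compute-bound]
step 4: L[4]=4 C[3]=8 → dur=8, Σ=42 | A=load:t4 B=compute:t3 [compute-bound]
step 5: L[5]=5 C[4]=4 → dur=5, Σ=47 | A=compute:t4 B=load:t5 [load-bound]
step 6: L[6]=2 C[5]=9 → dur=9, Σ=56 | A=load:t6 B=compute:t5 [compute-bound]
step 7: L[7]=7 C[6]=2 → dur=7, Σ=63 | A=compute:t6 B=load:t7 [load-bound]
step 8: C[7]=3 → dur=3, Σ=66 | A=idle B=compute:t7 [compute-only]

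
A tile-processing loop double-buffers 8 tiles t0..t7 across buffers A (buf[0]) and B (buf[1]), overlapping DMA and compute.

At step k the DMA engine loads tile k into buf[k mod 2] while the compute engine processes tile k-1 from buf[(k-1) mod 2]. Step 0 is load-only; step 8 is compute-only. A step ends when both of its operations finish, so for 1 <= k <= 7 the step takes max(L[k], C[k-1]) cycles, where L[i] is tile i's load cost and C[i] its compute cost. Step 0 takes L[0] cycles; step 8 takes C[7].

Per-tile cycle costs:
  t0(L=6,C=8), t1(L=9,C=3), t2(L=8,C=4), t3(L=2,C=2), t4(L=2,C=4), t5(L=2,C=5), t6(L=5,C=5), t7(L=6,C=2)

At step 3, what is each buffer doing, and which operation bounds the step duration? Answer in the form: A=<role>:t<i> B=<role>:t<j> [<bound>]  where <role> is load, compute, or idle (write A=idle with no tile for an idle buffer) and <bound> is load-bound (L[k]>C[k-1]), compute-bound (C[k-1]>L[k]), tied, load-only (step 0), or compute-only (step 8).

[0] DMA t0→A (6c) ∥ CU idle ⇒ 6c, clock 6
[1] DMA t1→B (9c) ∥ CU A:t0 (8c) ⇒ 9c, clock 15
[2] DMA t2→A (8c) ∥ CU B:t1 (3c) ⇒ 8c, clock 23
[3] DMA t3→B (2c) ∥ CU A:t2 (4c) ⇒ 4c, clock 27
[4] DMA t4→A (2c) ∥ CU B:t3 (2c) ⇒ 2c, clock 29
[5] DMA t5→B (2c) ∥ CU A:t4 (4c) ⇒ 4c, clock 33
[6] DMA t6→A (5c) ∥ CU B:t5 (5c) ⇒ 5c, clock 38
[7] DMA t7→B (6c) ∥ CU A:t6 (5c) ⇒ 6c, clock 44
[8] DMA idle ∥ CU B:t7 (2c) ⇒ 2c, clock 46

step 3: A=compute:t2 B=load:t3 [compute-bound]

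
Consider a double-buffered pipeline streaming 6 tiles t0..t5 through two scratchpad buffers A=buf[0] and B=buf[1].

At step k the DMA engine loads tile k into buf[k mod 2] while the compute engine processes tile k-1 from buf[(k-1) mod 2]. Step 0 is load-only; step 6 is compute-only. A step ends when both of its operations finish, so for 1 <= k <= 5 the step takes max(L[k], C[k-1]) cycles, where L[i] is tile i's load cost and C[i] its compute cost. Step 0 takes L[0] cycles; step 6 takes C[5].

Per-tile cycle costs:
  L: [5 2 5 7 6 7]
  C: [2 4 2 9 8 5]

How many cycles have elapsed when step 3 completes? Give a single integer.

step 0: L[0]=5 → dur=5, Σ=5 | A=load:t0 B=idle [load-only]
step 1: L[1]=2 C[0]=2 → dur=2, Σ=7 | A=compute:t0 B=load:t1 [tied]
step 2: L[2]=5 C[1]=4 → dur=5, Σ=12 | A=load:t2 B=compute:t1 [load-bound]
step 3: L[3]=7 C[2]=2 → dur=7, Σ=19 | A=compute:t2 B=load:t3 [load-bound]
step 4: L[4]=6 C[3]=9 → dur=9, Σ=28 | A=load:t4 B=compute:t3 [compute-bound]
step 5: L[5]=7 C[4]=8 → dur=8, Σ=36 | A=compute:t4 B=load:t5 [compute-bound]
step 6: C[5]=5 → dur=5, Σ=41 | A=idle B=compute:t5 [compute-only]

end_cycle[3] = 19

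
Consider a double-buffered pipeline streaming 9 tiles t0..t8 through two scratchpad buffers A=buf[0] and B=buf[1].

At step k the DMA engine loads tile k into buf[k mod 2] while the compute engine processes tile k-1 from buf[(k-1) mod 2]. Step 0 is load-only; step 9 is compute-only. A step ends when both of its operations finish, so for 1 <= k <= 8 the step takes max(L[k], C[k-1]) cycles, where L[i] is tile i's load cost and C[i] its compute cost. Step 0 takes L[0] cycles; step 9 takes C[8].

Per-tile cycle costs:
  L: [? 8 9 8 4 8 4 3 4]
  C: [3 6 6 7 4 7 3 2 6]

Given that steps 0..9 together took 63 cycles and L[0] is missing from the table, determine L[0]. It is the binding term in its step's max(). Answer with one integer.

L[0] = 3

step 0 → dur = L[0]=? = L[0]  (unknown; binding)
step 1 → dur = max(L[1]=8, C[0]=3) = 8
step 2 → dur = max(L[2]=9, C[1]=6) = 9
step 3 → dur = max(L[3]=8, C[2]=6) = 8
step 4 → dur = max(L[4]=4, C[3]=7) = 7
step 5 → dur = max(L[5]=8, C[4]=4) = 8
step 6 → dur = max(L[6]=4, C[5]=7) = 7
step 7 → dur = max(L[7]=3, C[6]=3) = 3
step 8 → dur = max(L[8]=4, C[7]=2) = 4
step 9 → dur = C[8]=6 = 6
sum of known step durations = 60
dur[0] = total - known = 63 - 60 = 3
L[0] is the binding max in step 0, so L[0] = dur[0] = 3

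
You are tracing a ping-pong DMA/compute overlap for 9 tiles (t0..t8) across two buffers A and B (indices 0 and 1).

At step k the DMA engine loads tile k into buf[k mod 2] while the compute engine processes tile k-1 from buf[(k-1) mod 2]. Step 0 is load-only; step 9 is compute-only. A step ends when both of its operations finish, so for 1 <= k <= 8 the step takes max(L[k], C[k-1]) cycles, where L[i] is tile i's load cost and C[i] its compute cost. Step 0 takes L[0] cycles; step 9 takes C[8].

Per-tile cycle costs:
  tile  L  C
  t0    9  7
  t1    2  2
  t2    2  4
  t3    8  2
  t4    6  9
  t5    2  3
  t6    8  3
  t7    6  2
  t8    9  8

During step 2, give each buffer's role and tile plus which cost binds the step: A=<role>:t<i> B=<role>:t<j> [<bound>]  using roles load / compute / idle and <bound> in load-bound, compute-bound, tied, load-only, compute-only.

step 2: A=load:t2 B=compute:t1 [tied]

k=0 load=t0/9c comp=- wait=9 total=9
k=1 load=t1/2c comp=t0/7c wait=7 total=16
k=2 load=t2/2c comp=t1/2c wait=2 total=18
k=3 load=t3/8c comp=t2/4c wait=8 total=26
k=4 load=t4/6c comp=t3/2c wait=6 total=32
k=5 load=t5/2c comp=t4/9c wait=9 total=41
k=6 load=t6/8c comp=t5/3c wait=8 total=49
k=7 load=t7/6c comp=t6/3c wait=6 total=55
k=8 load=t8/9c comp=t7/2c wait=9 total=64
k=9 load=- comp=t8/8c wait=8 total=72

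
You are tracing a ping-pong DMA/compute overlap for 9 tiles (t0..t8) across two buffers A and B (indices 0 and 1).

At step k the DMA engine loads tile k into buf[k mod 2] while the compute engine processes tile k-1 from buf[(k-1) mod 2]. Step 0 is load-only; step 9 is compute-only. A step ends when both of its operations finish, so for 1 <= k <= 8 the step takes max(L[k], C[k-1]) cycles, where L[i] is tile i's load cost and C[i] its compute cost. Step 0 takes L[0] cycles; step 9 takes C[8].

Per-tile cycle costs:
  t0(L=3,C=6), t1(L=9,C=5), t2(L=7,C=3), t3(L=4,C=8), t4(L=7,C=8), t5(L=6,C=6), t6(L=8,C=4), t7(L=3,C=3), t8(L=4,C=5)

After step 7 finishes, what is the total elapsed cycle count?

  0. 3=3c; end=3; A:t0 B:-
  1. max(9,6)=9c; end=12; A:t0 B:t1
  2. max(7,5)=7c; end=19; A:t2 B:t1
  3. max(4,3)=4c; end=23; A:t2 B:t3
  4. max(7,8)=8c; end=31; A:t4 B:t3
  5. max(6,8)=8c; end=39; A:t4 B:t5
  6. max(8,6)=8c; end=47; A:t6 B:t5
  7. max(3,4)=4c; end=51; A:t6 B:t7
  8. max(4,3)=4c; end=55; A:t8 B:t7
  9. 5=5c; end=60; A:t8 B:t7

end_cycle[7] = 51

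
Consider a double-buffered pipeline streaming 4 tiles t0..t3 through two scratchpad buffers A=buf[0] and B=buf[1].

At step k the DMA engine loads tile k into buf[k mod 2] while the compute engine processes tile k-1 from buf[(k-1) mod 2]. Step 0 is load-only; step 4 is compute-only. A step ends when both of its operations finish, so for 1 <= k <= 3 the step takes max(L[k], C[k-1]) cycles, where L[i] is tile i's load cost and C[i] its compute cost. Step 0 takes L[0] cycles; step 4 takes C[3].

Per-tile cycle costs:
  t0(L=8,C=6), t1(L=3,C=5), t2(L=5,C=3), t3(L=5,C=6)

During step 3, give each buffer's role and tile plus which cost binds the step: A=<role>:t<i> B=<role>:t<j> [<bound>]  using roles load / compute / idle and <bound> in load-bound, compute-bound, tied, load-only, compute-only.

step 0: L[0]=8 → dur=8, Σ=8 | A=load:t0 B=idle [load-only]
step 1: L[1]=3 C[0]=6 → dur=6, Σ=14 | A=compute:t0 B=load:t1 [compute-bound]
step 2: L[2]=5 C[1]=5 → dur=5, Σ=19 | A=load:t2 B=compute:t1 [tied]
step 3: L[3]=5 C[2]=3 → dur=5, Σ=24 | A=compute:t2 B=load:t3 [load-bound]
step 4: C[3]=6 → dur=6, Σ=30 | A=idle B=compute:t3 [compute-only]

step 3: A=compute:t2 B=load:t3 [load-bound]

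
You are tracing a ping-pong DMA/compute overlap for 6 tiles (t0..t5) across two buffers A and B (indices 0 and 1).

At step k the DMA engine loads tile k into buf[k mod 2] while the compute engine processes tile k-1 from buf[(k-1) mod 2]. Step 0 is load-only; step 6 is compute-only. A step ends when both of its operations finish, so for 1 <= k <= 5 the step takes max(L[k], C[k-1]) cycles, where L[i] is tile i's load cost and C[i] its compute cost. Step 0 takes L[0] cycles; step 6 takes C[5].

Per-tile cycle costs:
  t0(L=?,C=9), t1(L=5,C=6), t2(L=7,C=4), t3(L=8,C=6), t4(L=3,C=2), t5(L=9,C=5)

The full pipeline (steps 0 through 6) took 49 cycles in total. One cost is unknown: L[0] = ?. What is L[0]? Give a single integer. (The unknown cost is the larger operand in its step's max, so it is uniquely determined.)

L[0] = 5

step 0 → dur = L[0]=? = L[0]  (unknown; binding)
step 1 → dur = max(L[1]=5, C[0]=9) = 9
step 2 → dur = max(L[2]=7, C[1]=6) = 7
step 3 → dur = max(L[3]=8, C[2]=4) = 8
step 4 → dur = max(L[4]=3, C[3]=6) = 6
step 5 → dur = max(L[5]=9, C[4]=2) = 9
step 6 → dur = C[5]=5 = 5
sum of known step durations = 44
dur[0] = total - known = 49 - 44 = 5
L[0] is the binding max in step 0, so L[0] = dur[0] = 5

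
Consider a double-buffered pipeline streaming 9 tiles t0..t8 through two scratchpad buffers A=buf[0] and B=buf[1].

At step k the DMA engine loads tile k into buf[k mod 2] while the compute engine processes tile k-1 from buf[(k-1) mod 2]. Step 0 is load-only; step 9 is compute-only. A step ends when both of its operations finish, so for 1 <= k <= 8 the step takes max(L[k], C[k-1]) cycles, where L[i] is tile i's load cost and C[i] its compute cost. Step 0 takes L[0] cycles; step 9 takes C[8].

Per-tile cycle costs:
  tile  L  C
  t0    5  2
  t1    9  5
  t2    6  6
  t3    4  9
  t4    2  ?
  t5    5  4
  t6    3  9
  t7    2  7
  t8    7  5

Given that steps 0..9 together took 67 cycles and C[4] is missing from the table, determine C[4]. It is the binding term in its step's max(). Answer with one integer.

C[4] = 7

step 0 | dur = L[0]=5 = 5
step 1 | dur = max(L[1]=9, C[0]=2) = 9
step 2 | dur = max(L[2]=6, C[1]=5) = 6
step 3 | dur = max(L[3]=4, C[2]=6) = 6
step 4 | dur = max(L[4]=2, C[3]=9) = 9
step 5 | dur = max(L[5]=5, C[4]=?) = C[4]  (unknown; binding)
step 6 | dur = max(L[6]=3, C[5]=4) = 4
step 7 | dur = max(L[7]=2, C[6]=9) = 9
step 8 | dur = max(L[8]=7, C[7]=7) = 7
step 9 | dur = C[8]=5 = 5
sum of known step durations = 60
dur[5] = total - known = 67 - 60 = 7
C[4] is the binding max in step 5, so C[4] = dur[5] = 7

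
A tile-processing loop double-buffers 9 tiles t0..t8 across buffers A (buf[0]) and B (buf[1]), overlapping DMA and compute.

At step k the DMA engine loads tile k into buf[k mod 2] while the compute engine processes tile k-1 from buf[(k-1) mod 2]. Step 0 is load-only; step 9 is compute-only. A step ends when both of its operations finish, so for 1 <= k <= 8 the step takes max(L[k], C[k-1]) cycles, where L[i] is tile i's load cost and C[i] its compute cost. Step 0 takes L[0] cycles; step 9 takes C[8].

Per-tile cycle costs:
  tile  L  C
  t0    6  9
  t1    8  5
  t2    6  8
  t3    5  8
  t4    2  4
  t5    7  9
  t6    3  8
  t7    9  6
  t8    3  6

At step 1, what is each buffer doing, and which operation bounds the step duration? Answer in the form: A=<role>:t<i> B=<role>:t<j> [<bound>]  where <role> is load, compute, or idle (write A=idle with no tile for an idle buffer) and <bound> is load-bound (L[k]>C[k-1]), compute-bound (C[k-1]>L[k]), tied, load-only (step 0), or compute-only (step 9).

step 0: L[0]=6 → dur=6, Σ=6 | A=load:t0 B=idle [load-only]
step 1: L[1]=8 C[0]=9 → dur=9, Σ=15 | A=compute:t0 B=load:t1 [compute-bound]
step 2: L[2]=6 C[1]=5 → dur=6, Σ=21 | A=load:t2 B=compute:t1 [load-bound]
step 3: L[3]=5 C[2]=8 → dur=8, Σ=29 | A=compute:t2 B=load:t3 [compute-bound]
step 4: L[4]=2 C[3]=8 → dur=8, Σ=37 | A=load:t4 B=compute:t3 [compute-bound]
step 5: L[5]=7 C[4]=4 → dur=7, Σ=44 | A=compute:t4 B=load:t5 [load-bound]
step 6: L[6]=3 C[5]=9 → dur=9, Σ=53 | A=load:t6 B=compute:t5 [compute-bound]
step 7: L[7]=9 C[6]=8 → dur=9, Σ=62 | A=compute:t6 B=load:t7 [load-bound]
step 8: L[8]=3 C[7]=6 → dur=6, Σ=68 | A=load:t8 B=compute:t7 [compute-bound]
step 9: C[8]=6 → dur=6, Σ=74 | A=compute:t8 B=idle [compute-only]

step 1: A=compute:t0 B=load:t1 [compute-bound]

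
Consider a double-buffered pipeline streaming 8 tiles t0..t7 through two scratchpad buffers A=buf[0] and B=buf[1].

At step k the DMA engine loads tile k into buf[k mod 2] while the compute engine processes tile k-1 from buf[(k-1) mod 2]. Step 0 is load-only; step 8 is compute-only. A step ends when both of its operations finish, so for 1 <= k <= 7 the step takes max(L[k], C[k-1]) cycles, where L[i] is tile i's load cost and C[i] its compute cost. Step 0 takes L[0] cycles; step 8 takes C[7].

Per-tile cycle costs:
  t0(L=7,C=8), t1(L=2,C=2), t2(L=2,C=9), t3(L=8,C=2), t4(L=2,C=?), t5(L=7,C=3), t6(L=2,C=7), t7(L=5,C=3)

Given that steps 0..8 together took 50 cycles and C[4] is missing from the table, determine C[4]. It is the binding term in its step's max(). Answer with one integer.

step 0: dur = L[0]=7 = 7
step 1: dur = max(L[1]=2, C[0]=8) = 8
step 2: dur = max(L[2]=2, C[1]=2) = 2
step 3: dur = max(L[3]=8, C[2]=9) = 9
step 4: dur = max(L[4]=2, C[3]=2) = 2
step 5: dur = max(L[5]=7, C[4]=?) = C[4]  (unknown; binding)
step 6: dur = max(L[6]=2, C[5]=3) = 3
step 7: dur = max(L[7]=5, C[6]=7) = 7
step 8: dur = C[7]=3 = 3
sum of known step durations = 41
dur[5] = total - known = 50 - 41 = 9
C[4] is the binding max in step 5, so C[4] = dur[5] = 9

C[4] = 9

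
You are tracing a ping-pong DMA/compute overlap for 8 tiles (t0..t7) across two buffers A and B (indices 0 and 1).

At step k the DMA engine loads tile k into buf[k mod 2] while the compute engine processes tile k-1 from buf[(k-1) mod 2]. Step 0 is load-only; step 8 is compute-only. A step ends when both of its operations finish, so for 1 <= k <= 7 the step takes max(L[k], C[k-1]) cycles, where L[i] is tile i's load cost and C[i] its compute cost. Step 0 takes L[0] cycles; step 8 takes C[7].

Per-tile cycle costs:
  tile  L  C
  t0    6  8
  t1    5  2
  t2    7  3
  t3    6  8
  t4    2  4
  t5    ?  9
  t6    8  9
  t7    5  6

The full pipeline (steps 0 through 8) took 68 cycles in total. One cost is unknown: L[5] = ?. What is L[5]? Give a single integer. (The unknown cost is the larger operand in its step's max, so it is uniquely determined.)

step 0 = dur = L[0]=6 = 6
step 1 = dur = max(L[1]=5, C[0]=8) = 8
step 2 = dur = max(L[2]=7, C[1]=2) = 7
step 3 = dur = max(L[3]=6, C[2]=3) = 6
step 4 = dur = max(L[4]=2, C[3]=8) = 8
step 5 = dur = max(L[5]=?, C[4]=4) = L[5]  (unknown; binding)
step 6 = dur = max(L[6]=8, C[5]=9) = 9
step 7 = dur = max(L[7]=5, C[6]=9) = 9
step 8 = dur = C[7]=6 = 6
sum of known step durations = 59
dur[5] = total - known = 68 - 59 = 9
L[5] is the binding max in step 5, so L[5] = dur[5] = 9

L[5] = 9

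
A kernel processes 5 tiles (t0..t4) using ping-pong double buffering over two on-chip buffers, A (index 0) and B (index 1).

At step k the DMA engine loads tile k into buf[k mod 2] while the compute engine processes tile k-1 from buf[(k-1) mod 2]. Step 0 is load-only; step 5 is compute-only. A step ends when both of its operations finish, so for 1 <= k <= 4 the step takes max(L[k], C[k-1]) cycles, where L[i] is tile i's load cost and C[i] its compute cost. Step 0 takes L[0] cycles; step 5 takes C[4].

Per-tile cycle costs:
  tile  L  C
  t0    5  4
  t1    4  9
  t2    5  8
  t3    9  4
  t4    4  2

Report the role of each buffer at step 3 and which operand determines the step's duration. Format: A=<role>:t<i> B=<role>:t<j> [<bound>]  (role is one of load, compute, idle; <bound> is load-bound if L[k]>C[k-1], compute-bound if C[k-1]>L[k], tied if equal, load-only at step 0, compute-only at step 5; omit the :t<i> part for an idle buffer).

k=0 load=t0/5c comp=- wait=5 total=5
k=1 load=t1/4c comp=t0/4c wait=4 total=9
k=2 load=t2/5c comp=t1/9c wait=9 total=18
k=3 load=t3/9c comp=t2/8c wait=9 total=27
k=4 load=t4/4c comp=t3/4c wait=4 total=31
k=5 load=- comp=t4/2c wait=2 total=33

step 3: A=compute:t2 B=load:t3 [load-bound]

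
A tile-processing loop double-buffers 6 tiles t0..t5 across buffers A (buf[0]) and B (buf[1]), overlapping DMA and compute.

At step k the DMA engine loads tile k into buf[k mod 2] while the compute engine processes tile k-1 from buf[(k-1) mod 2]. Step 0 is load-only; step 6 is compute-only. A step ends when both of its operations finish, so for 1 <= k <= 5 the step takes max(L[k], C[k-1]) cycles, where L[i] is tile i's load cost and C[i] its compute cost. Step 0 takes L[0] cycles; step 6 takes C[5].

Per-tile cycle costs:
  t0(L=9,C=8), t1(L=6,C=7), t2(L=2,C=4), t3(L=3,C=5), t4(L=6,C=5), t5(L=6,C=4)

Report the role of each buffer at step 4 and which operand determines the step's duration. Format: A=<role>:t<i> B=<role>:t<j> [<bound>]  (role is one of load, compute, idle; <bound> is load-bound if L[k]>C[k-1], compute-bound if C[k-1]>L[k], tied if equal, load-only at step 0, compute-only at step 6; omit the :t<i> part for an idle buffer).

step 4: A=load:t4 B=compute:t3 [load-bound]

step 0: L[0]=9 → dur=9, Σ=9 | A=load:t0 B=idle [load-only]
step 1: L[1]=6 C[0]=8 → dur=8, Σ=17 | A=compute:t0 B=load:t1 [compute-bound]
step 2: L[2]=2 C[1]=7 → dur=7, Σ=24 | A=load:t2 B=compute:t1 [compute-bound]
step 3: L[3]=3 C[2]=4 → dur=4, Σ=28 | A=compute:t2 B=load:t3 [compute-bound]
step 4: L[4]=6 C[3]=5 → dur=6, Σ=34 | A=load:t4 B=compute:t3 [load-bound]
step 5: L[5]=6 C[4]=5 → dur=6, Σ=40 | A=compute:t4 B=load:t5 [load-bound]
step 6: C[5]=4 → dur=4, Σ=44 | A=idle B=compute:t5 [compute-only]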